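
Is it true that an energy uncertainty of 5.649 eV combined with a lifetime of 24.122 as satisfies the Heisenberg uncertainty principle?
No, it violates the uncertainty relation.

Calculate the product ΔEΔt:
ΔE = 5.649 eV = 9.051e-19 J
ΔEΔt = (9.051e-19 J) × (2.412e-17 s)
ΔEΔt = 2.183e-35 J·s

Compare to the minimum allowed value ℏ/2:
ℏ/2 = 5.273e-35 J·s

Since ΔEΔt = 2.183e-35 J·s < 5.273e-35 J·s = ℏ/2,
this violates the uncertainty relation.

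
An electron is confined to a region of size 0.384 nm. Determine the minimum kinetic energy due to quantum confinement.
64.595 meV

Using the uncertainty principle:

1. Position uncertainty: Δx ≈ 3.840e-10 m
2. Minimum momentum uncertainty: Δp = ℏ/(2Δx) = 1.373e-25 kg·m/s
3. Minimum kinetic energy:
   KE = (Δp)²/(2m) = (1.373e-25)²/(2 × 9.109e-31 kg)
   KE = 1.035e-20 J = 64.595 meV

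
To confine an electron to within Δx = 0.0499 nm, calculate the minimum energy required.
3.825 eV

Localizing a particle requires giving it sufficient momentum uncertainty:

1. From uncertainty principle: Δp ≥ ℏ/(2Δx)
   Δp_min = (1.055e-34 J·s) / (2 × 4.990e-11 m)
   Δp_min = 1.057e-24 kg·m/s

2. This momentum uncertainty corresponds to kinetic energy:
   KE ≈ (Δp)²/(2m) = (1.057e-24)²/(2 × 9.109e-31 kg)
   KE = 6.129e-19 J = 3.825 eV

Tighter localization requires more energy.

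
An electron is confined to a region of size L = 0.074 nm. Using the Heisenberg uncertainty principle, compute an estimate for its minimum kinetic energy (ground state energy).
1.739 eV

Using the uncertainty principle to estimate ground state energy:

1. The position uncertainty is approximately the confinement size:
   Δx ≈ L = 7.400e-11 m

2. From ΔxΔp ≥ ℏ/2, the minimum momentum uncertainty is:
   Δp ≈ ℏ/(2L) = 7.125e-25 kg·m/s

3. The kinetic energy is approximately:
   KE ≈ (Δp)²/(2m) = (7.125e-25)²/(2 × 9.109e-31 kg)
   KE ≈ 2.787e-19 J = 1.739 eV

This is an order-of-magnitude estimate of the ground state energy.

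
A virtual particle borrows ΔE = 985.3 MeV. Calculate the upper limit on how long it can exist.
3.340 × 10^-25 s

Using the energy-time uncertainty principle:
ΔEΔt ≥ ℏ/2

For a virtual particle borrowing energy ΔE, the maximum lifetime is:
Δt_max = ℏ/(2ΔE)

Converting energy:
ΔE = 985.3 MeV = 1.579e-10 J

Δt_max = (1.055e-34 J·s) / (2 × 1.579e-10 J)
Δt_max = 3.340e-25 s = 3.340 × 10^-25 s

Virtual particles with higher borrowed energy exist for shorter times.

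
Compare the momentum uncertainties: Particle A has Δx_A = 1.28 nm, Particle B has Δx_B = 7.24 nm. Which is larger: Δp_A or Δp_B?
Particle A has the larger minimum momentum uncertainty, by a factor of 5.66.

For each particle, the minimum momentum uncertainty is Δp_min = ℏ/(2Δx):

Particle A: Δp_A = ℏ/(2×1.280e-09 m) = 4.119e-26 kg·m/s
Particle B: Δp_B = ℏ/(2×7.240e-09 m) = 7.283e-27 kg·m/s

Ratio: Δp_A/Δp_B = 5.66

Since Δp_min ∝ 1/Δx, the particle with smaller position uncertainty (A) has larger momentum uncertainty.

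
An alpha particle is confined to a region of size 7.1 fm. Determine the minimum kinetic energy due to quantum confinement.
25.904 keV

Using the uncertainty principle:

1. Position uncertainty: Δx ≈ 7.100e-15 m
2. Minimum momentum uncertainty: Δp = ℏ/(2Δx) = 7.427e-21 kg·m/s
3. Minimum kinetic energy:
   KE = (Δp)²/(2m) = (7.427e-21)²/(2 × 6.645e-27 kg)
   KE = 4.150e-15 J = 25.904 keV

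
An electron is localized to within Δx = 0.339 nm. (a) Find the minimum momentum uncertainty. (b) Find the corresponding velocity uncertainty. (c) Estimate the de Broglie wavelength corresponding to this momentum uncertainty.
(a) Δp_min = 1.555 × 10^-25 kg·m/s
(b) Δv_min = 170.749 km/s
(c) λ_dB = 4.260 nm

Step-by-step:

(a) From the uncertainty principle:
Δp_min = ℏ/(2Δx) = (1.055e-34 J·s)/(2 × 3.390e-10 m) = 1.555e-25 kg·m/s

(b) The velocity uncertainty:
Δv = Δp/m = (1.555e-25 kg·m/s)/(9.109e-31 kg) = 1.707e+05 m/s = 170.749 km/s

(c) The de Broglie wavelength for this momentum:
λ = h/p = (6.626e-34 J·s)/(1.555e-25 kg·m/s) = 4.260e-09 m = 4.260 nm

Note: The de Broglie wavelength is comparable to the localization size, as expected from wave-particle duality.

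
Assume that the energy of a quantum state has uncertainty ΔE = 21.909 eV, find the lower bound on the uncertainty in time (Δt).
15.021 as

Using the energy-time uncertainty principle:
ΔEΔt ≥ ℏ/2

The minimum uncertainty in time is:
Δt_min = ℏ/(2ΔE)
Δt_min = (1.055e-34 J·s) / (2 × 3.510e-18 J)
Δt_min = 1.502e-17 s = 15.021 as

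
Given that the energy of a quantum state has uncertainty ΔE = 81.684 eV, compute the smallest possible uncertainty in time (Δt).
4.029 as

Using the energy-time uncertainty principle:
ΔEΔt ≥ ℏ/2

The minimum uncertainty in time is:
Δt_min = ℏ/(2ΔE)
Δt_min = (1.055e-34 J·s) / (2 × 1.309e-17 J)
Δt_min = 4.029e-18 s = 4.029 as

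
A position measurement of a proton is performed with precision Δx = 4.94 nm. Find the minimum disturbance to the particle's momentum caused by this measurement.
1.067 × 10^-26 kg·m/s

The uncertainty principle implies that measuring position disturbs momentum:
ΔxΔp ≥ ℏ/2

When we measure position with precision Δx, we necessarily introduce a momentum uncertainty:
Δp ≥ ℏ/(2Δx)
Δp_min = (1.055e-34 J·s) / (2 × 4.940e-09 m)
Δp_min = 1.067e-26 kg·m/s

The more precisely we measure position, the greater the momentum disturbance.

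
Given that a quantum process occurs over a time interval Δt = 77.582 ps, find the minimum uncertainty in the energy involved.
4.242 μeV

Using the energy-time uncertainty principle:
ΔEΔt ≥ ℏ/2

The minimum uncertainty in energy is:
ΔE_min = ℏ/(2Δt)
ΔE_min = (1.055e-34 J·s) / (2 × 7.758e-11 s)
ΔE_min = 6.796e-25 J = 4.242 μeV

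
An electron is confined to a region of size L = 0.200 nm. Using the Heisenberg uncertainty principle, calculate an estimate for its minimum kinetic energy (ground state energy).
238.124 meV

Using the uncertainty principle to estimate ground state energy:

1. The position uncertainty is approximately the confinement size:
   Δx ≈ L = 2.000e-10 m

2. From ΔxΔp ≥ ℏ/2, the minimum momentum uncertainty is:
   Δp ≈ ℏ/(2L) = 2.636e-25 kg·m/s

3. The kinetic energy is approximately:
   KE ≈ (Δp)²/(2m) = (2.636e-25)²/(2 × 9.109e-31 kg)
   KE ≈ 3.815e-20 J = 238.124 meV

This is an order-of-magnitude estimate of the ground state energy.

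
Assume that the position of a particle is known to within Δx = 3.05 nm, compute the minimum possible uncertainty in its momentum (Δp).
1.729 × 10^-26 kg·m/s

Using the Heisenberg uncertainty principle:
ΔxΔp ≥ ℏ/2

The minimum uncertainty in momentum is:
Δp_min = ℏ/(2Δx)
Δp_min = (1.055e-34 J·s) / (2 × 3.050e-09 m)
Δp_min = 1.729e-26 kg·m/s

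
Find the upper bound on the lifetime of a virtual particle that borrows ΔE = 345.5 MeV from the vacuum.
9.525 × 10^-25 s

Using the energy-time uncertainty principle:
ΔEΔt ≥ ℏ/2

For a virtual particle borrowing energy ΔE, the maximum lifetime is:
Δt_max = ℏ/(2ΔE)

Converting energy:
ΔE = 345.5 MeV = 5.536e-11 J

Δt_max = (1.055e-34 J·s) / (2 × 5.536e-11 J)
Δt_max = 9.525e-25 s = 9.525 × 10^-25 s

Virtual particles with higher borrowed energy exist for shorter times.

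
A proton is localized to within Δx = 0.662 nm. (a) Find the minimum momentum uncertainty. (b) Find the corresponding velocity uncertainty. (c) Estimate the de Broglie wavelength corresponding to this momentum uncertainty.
(a) Δp_min = 7.965 × 10^-26 kg·m/s
(b) Δv_min = 47.620 m/s
(c) λ_dB = 8.319 nm

Step-by-step:

(a) From the uncertainty principle:
Δp_min = ℏ/(2Δx) = (1.055e-34 J·s)/(2 × 6.620e-10 m) = 7.965e-26 kg·m/s

(b) The velocity uncertainty:
Δv = Δp/m = (7.965e-26 kg·m/s)/(1.673e-27 kg) = 4.762e+01 m/s = 47.620 m/s

(c) The de Broglie wavelength for this momentum:
λ = h/p = (6.626e-34 J·s)/(7.965e-26 kg·m/s) = 8.319e-09 m = 8.319 nm

Note: The de Broglie wavelength is comparable to the localization size, as expected from wave-particle duality.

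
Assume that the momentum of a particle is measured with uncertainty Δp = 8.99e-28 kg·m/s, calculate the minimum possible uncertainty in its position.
58.652 nm

Using the Heisenberg uncertainty principle:
ΔxΔp ≥ ℏ/2

The minimum uncertainty in position is:
Δx_min = ℏ/(2Δp)
Δx_min = (1.055e-34 J·s) / (2 × 8.990e-28 kg·m/s)
Δx_min = 5.865e-08 m = 58.652 nm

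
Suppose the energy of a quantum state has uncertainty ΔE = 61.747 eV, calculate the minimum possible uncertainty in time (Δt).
5.330 as

Using the energy-time uncertainty principle:
ΔEΔt ≥ ℏ/2

The minimum uncertainty in time is:
Δt_min = ℏ/(2ΔE)
Δt_min = (1.055e-34 J·s) / (2 × 9.893e-18 J)
Δt_min = 5.330e-18 s = 5.330 as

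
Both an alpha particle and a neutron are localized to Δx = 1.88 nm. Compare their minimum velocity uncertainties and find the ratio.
The neutron has the larger minimum velocity uncertainty, by a ratio of 4.0.

For both particles, Δp_min = ℏ/(2Δx) = 2.805e-26 kg·m/s (same for both).

The velocity uncertainty is Δv = Δp/m:
- alpha particle: Δv = 2.805e-26 / 6.645e-27 = 4.221e+00 m/s = 4.221 m/s
- neutron: Δv = 2.805e-26 / 1.675e-27 = 1.675e+01 m/s = 16.745 m/s

Ratio: 1.675e+01 / 4.221e+00 = 4.0

The lighter particle has larger velocity uncertainty because Δv ∝ 1/m.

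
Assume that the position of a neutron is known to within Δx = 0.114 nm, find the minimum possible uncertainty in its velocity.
276.150 m/s

Using the Heisenberg uncertainty principle and Δp = mΔv:
ΔxΔp ≥ ℏ/2
Δx(mΔv) ≥ ℏ/2

The minimum uncertainty in velocity is:
Δv_min = ℏ/(2mΔx)
Δv_min = (1.055e-34 J·s) / (2 × 1.675e-27 kg × 1.140e-10 m)
Δv_min = 2.762e+02 m/s = 276.150 m/s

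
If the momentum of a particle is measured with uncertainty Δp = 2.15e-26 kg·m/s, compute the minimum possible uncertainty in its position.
2.452 nm

Using the Heisenberg uncertainty principle:
ΔxΔp ≥ ℏ/2

The minimum uncertainty in position is:
Δx_min = ℏ/(2Δp)
Δx_min = (1.055e-34 J·s) / (2 × 2.150e-26 kg·m/s)
Δx_min = 2.452e-09 m = 2.452 nm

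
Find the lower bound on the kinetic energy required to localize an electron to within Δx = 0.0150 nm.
42.333 eV

Localizing a particle requires giving it sufficient momentum uncertainty:

1. From uncertainty principle: Δp ≥ ℏ/(2Δx)
   Δp_min = (1.055e-34 J·s) / (2 × 1.500e-11 m)
   Δp_min = 3.515e-24 kg·m/s

2. This momentum uncertainty corresponds to kinetic energy:
   KE ≈ (Δp)²/(2m) = (3.515e-24)²/(2 × 9.109e-31 kg)
   KE = 6.783e-18 J = 42.333 eV

Tighter localization requires more energy.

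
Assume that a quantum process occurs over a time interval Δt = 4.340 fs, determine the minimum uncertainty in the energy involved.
75.831 meV

Using the energy-time uncertainty principle:
ΔEΔt ≥ ℏ/2

The minimum uncertainty in energy is:
ΔE_min = ℏ/(2Δt)
ΔE_min = (1.055e-34 J·s) / (2 × 4.340e-15 s)
ΔE_min = 1.215e-20 J = 75.831 meV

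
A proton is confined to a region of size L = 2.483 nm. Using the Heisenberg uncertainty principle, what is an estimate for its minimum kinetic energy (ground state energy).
841.397 neV

Using the uncertainty principle to estimate ground state energy:

1. The position uncertainty is approximately the confinement size:
   Δx ≈ L = 2.483e-09 m

2. From ΔxΔp ≥ ℏ/2, the minimum momentum uncertainty is:
   Δp ≈ ℏ/(2L) = 2.124e-26 kg·m/s

3. The kinetic energy is approximately:
   KE ≈ (Δp)²/(2m) = (2.124e-26)²/(2 × 1.673e-27 kg)
   KE ≈ 1.348e-25 J = 841.397 neV

This is an order-of-magnitude estimate of the ground state energy.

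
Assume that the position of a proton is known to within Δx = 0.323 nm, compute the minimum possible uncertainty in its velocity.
97.599 m/s

Using the Heisenberg uncertainty principle and Δp = mΔv:
ΔxΔp ≥ ℏ/2
Δx(mΔv) ≥ ℏ/2

The minimum uncertainty in velocity is:
Δv_min = ℏ/(2mΔx)
Δv_min = (1.055e-34 J·s) / (2 × 1.673e-27 kg × 3.230e-10 m)
Δv_min = 9.760e+01 m/s = 97.599 m/s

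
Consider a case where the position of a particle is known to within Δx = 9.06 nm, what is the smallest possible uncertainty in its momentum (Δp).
5.820 × 10^-27 kg·m/s

Using the Heisenberg uncertainty principle:
ΔxΔp ≥ ℏ/2

The minimum uncertainty in momentum is:
Δp_min = ℏ/(2Δx)
Δp_min = (1.055e-34 J·s) / (2 × 9.060e-09 m)
Δp_min = 5.820e-27 kg·m/s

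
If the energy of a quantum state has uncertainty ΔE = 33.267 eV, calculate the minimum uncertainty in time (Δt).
9.893 as

Using the energy-time uncertainty principle:
ΔEΔt ≥ ℏ/2

The minimum uncertainty in time is:
Δt_min = ℏ/(2ΔE)
Δt_min = (1.055e-34 J·s) / (2 × 5.330e-18 J)
Δt_min = 9.893e-18 s = 9.893 as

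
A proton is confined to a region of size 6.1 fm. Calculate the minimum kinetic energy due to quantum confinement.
139.410 keV

Using the uncertainty principle:

1. Position uncertainty: Δx ≈ 6.100e-15 m
2. Minimum momentum uncertainty: Δp = ℏ/(2Δx) = 8.644e-21 kg·m/s
3. Minimum kinetic energy:
   KE = (Δp)²/(2m) = (8.644e-21)²/(2 × 1.673e-27 kg)
   KE = 2.234e-14 J = 139.410 keV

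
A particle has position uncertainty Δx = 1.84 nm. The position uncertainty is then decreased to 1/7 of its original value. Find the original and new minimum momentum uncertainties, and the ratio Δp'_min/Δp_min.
Original Δp_min = 2.866 × 10^-26 kg·m/s; new Δp'_min = 2.006 × 10^-25 kg·m/s; ratio Δp'_min/Δp_min = 7.

From the uncertainty principle ΔxΔp ≥ ℏ/2, the minimum momentum uncertainty is Δp_min = ℏ/(2Δx).

Original (Δx = 1.84 nm = 1.840e-09 m):
Δp_min = (1.055e-34 J·s)/(2 × 1.840e-09 m) = 2.866e-26 kg·m/s

When Δx → (1/7)Δx:
Δp'_min = ℏ/(2 × (1/7)Δx) = 7 × ℏ/(2Δx) = 7 × Δp_min
Δp'_min = 7 × 2.866e-26 kg·m/s = 2.006e-25 kg·m/s

Since Δp_min ∝ 1/Δx, when Δx is decreased to 1/7 of its original value, Δp_min increases to 7 times its original value.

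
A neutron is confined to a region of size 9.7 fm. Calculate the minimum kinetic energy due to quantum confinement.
55.057 keV

Using the uncertainty principle:

1. Position uncertainty: Δx ≈ 9.700e-15 m
2. Minimum momentum uncertainty: Δp = ℏ/(2Δx) = 5.436e-21 kg·m/s
3. Minimum kinetic energy:
   KE = (Δp)²/(2m) = (5.436e-21)²/(2 × 1.675e-27 kg)
   KE = 8.821e-15 J = 55.057 keV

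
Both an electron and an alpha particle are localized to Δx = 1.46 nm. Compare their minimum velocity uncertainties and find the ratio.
The electron has the larger minimum velocity uncertainty, by a ratio of 7294.3.

For both particles, Δp_min = ℏ/(2Δx) = 3.612e-26 kg·m/s (same for both).

The velocity uncertainty is Δv = Δp/m:
- electron: Δv = 3.612e-26 / 9.109e-31 = 3.965e+04 m/s = 39.646 km/s
- alpha particle: Δv = 3.612e-26 / 6.645e-27 = 5.435e+00 m/s = 5.435 m/s

Ratio: 3.965e+04 / 5.435e+00 = 7294.3

The lighter particle has larger velocity uncertainty because Δv ∝ 1/m.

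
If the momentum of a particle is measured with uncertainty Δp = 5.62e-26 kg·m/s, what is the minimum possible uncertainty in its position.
938.231 pm

Using the Heisenberg uncertainty principle:
ΔxΔp ≥ ℏ/2

The minimum uncertainty in position is:
Δx_min = ℏ/(2Δp)
Δx_min = (1.055e-34 J·s) / (2 × 5.620e-26 kg·m/s)
Δx_min = 9.382e-10 m = 938.231 pm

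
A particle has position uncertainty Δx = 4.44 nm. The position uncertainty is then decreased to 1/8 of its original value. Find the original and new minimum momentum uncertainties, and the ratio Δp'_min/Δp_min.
Original Δp_min = 1.188 × 10^-26 kg·m/s; new Δp'_min = 9.501 × 10^-26 kg·m/s; ratio Δp'_min/Δp_min = 8.

From the uncertainty principle ΔxΔp ≥ ℏ/2, the minimum momentum uncertainty is Δp_min = ℏ/(2Δx).

Original (Δx = 4.44 nm = 4.440e-09 m):
Δp_min = (1.055e-34 J·s)/(2 × 4.440e-09 m) = 1.188e-26 kg·m/s

When Δx → (1/8)Δx:
Δp'_min = ℏ/(2 × (1/8)Δx) = 8 × ℏ/(2Δx) = 8 × Δp_min
Δp'_min = 8 × 1.188e-26 kg·m/s = 9.501e-26 kg·m/s

Since Δp_min ∝ 1/Δx, when Δx is decreased to 1/8 of its original value, Δp_min increases to 8 times its original value.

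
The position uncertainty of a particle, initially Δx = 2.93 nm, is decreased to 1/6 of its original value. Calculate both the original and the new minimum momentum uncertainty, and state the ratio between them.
Original Δp_min = 1.800 × 10^-26 kg·m/s; new Δp'_min = 1.080 × 10^-25 kg·m/s; ratio Δp'_min/Δp_min = 6.

From the uncertainty principle ΔxΔp ≥ ℏ/2, the minimum momentum uncertainty is Δp_min = ℏ/(2Δx).

Original (Δx = 2.93 nm = 2.930e-09 m):
Δp_min = (1.055e-34 J·s)/(2 × 2.930e-09 m) = 1.800e-26 kg·m/s

When Δx → (1/6)Δx:
Δp'_min = ℏ/(2 × (1/6)Δx) = 6 × ℏ/(2Δx) = 6 × Δp_min
Δp'_min = 6 × 1.800e-26 kg·m/s = 1.080e-25 kg·m/s

Since Δp_min ∝ 1/Δx, when Δx is decreased to 1/6 of its original value, Δp_min increases to 6 times its original value.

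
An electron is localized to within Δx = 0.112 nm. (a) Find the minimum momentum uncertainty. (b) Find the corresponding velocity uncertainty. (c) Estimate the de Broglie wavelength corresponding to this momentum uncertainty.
(a) Δp_min = 4.708 × 10^-25 kg·m/s
(b) Δv_min = 516.820 km/s
(c) λ_dB = 1.407 nm

Step-by-step:

(a) From the uncertainty principle:
Δp_min = ℏ/(2Δx) = (1.055e-34 J·s)/(2 × 1.120e-10 m) = 4.708e-25 kg·m/s

(b) The velocity uncertainty:
Δv = Δp/m = (4.708e-25 kg·m/s)/(9.109e-31 kg) = 5.168e+05 m/s = 516.820 km/s

(c) The de Broglie wavelength for this momentum:
λ = h/p = (6.626e-34 J·s)/(4.708e-25 kg·m/s) = 1.407e-09 m = 1.407 nm

Note: The de Broglie wavelength is comparable to the localization size, as expected from wave-particle duality.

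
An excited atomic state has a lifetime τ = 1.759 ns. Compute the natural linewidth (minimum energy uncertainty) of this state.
187.098 neV

Using the energy-time uncertainty principle:
ΔEΔt ≥ ℏ/2

The lifetime τ represents the time uncertainty Δt.
The natural linewidth (minimum energy uncertainty) is:

ΔE = ℏ/(2τ)
ΔE = (1.055e-34 J·s) / (2 × 1.759e-09 s)
ΔE = 2.998e-26 J = 187.098 neV

This natural linewidth limits the precision of spectroscopic measurements.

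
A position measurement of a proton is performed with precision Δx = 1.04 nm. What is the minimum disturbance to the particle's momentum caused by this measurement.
5.070 × 10^-26 kg·m/s

The uncertainty principle implies that measuring position disturbs momentum:
ΔxΔp ≥ ℏ/2

When we measure position with precision Δx, we necessarily introduce a momentum uncertainty:
Δp ≥ ℏ/(2Δx)
Δp_min = (1.055e-34 J·s) / (2 × 1.040e-09 m)
Δp_min = 5.070e-26 kg·m/s

The more precisely we measure position, the greater the momentum disturbance.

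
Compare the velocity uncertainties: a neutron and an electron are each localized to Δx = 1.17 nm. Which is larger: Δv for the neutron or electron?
The electron has the larger minimum velocity uncertainty, by a ratio of 1838.7.

For both particles, Δp_min = ℏ/(2Δx) = 4.507e-26 kg·m/s (same for both).

The velocity uncertainty is Δv = Δp/m:
- neutron: Δv = 4.507e-26 / 1.675e-27 = 2.691e+01 m/s = 26.907 m/s
- electron: Δv = 4.507e-26 / 9.109e-31 = 4.947e+04 m/s = 49.473 km/s

Ratio: 4.947e+04 / 2.691e+01 = 1838.7

The lighter particle has larger velocity uncertainty because Δv ∝ 1/m.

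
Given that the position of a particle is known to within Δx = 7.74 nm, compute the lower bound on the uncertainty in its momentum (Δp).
6.812 × 10^-27 kg·m/s

Using the Heisenberg uncertainty principle:
ΔxΔp ≥ ℏ/2

The minimum uncertainty in momentum is:
Δp_min = ℏ/(2Δx)
Δp_min = (1.055e-34 J·s) / (2 × 7.740e-09 m)
Δp_min = 6.812e-27 kg·m/s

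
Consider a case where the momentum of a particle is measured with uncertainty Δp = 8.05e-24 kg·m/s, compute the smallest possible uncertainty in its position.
6.550 pm

Using the Heisenberg uncertainty principle:
ΔxΔp ≥ ℏ/2

The minimum uncertainty in position is:
Δx_min = ℏ/(2Δp)
Δx_min = (1.055e-34 J·s) / (2 × 8.050e-24 kg·m/s)
Δx_min = 6.550e-12 m = 6.550 pm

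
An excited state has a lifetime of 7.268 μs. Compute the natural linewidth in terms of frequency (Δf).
10.949 kHz

Using the energy-time uncertainty principle and E = hf:
ΔEΔt ≥ ℏ/2
hΔf·Δt ≥ ℏ/2

The minimum frequency uncertainty is:
Δf = ℏ/(2hτ) = 1/(4πτ)
Δf = 1/(4π × 7.268e-06 s)
Δf = 1.095e+04 Hz = 10.949 kHz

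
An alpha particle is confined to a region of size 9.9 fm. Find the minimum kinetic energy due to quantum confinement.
13.323 keV

Using the uncertainty principle:

1. Position uncertainty: Δx ≈ 9.900e-15 m
2. Minimum momentum uncertainty: Δp = ℏ/(2Δx) = 5.326e-21 kg·m/s
3. Minimum kinetic energy:
   KE = (Δp)²/(2m) = (5.326e-21)²/(2 × 6.645e-27 kg)
   KE = 2.135e-15 J = 13.323 keV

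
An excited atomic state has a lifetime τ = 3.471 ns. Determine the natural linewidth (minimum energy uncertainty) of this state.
94.816 neV

Using the energy-time uncertainty principle:
ΔEΔt ≥ ℏ/2

The lifetime τ represents the time uncertainty Δt.
The natural linewidth (minimum energy uncertainty) is:

ΔE = ℏ/(2τ)
ΔE = (1.055e-34 J·s) / (2 × 3.471e-09 s)
ΔE = 1.519e-26 J = 94.816 neV

This natural linewidth limits the precision of spectroscopic measurements.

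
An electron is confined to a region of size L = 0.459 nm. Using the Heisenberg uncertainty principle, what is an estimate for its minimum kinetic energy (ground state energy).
45.210 meV

Using the uncertainty principle to estimate ground state energy:

1. The position uncertainty is approximately the confinement size:
   Δx ≈ L = 4.590e-10 m

2. From ΔxΔp ≥ ℏ/2, the minimum momentum uncertainty is:
   Δp ≈ ℏ/(2L) = 1.149e-25 kg·m/s

3. The kinetic energy is approximately:
   KE ≈ (Δp)²/(2m) = (1.149e-25)²/(2 × 9.109e-31 kg)
   KE ≈ 7.243e-21 J = 45.210 meV

This is an order-of-magnitude estimate of the ground state energy.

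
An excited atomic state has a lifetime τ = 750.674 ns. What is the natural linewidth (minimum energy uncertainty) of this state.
438.414 peV

Using the energy-time uncertainty principle:
ΔEΔt ≥ ℏ/2

The lifetime τ represents the time uncertainty Δt.
The natural linewidth (minimum energy uncertainty) is:

ΔE = ℏ/(2τ)
ΔE = (1.055e-34 J·s) / (2 × 7.507e-07 s)
ΔE = 7.024e-29 J = 438.414 peV

This natural linewidth limits the precision of spectroscopic measurements.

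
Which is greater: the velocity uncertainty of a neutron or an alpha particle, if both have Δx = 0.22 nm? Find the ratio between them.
The neutron has the larger minimum velocity uncertainty, by a ratio of 4.0.

For both particles, Δp_min = ℏ/(2Δx) = 2.397e-25 kg·m/s (same for both).

The velocity uncertainty is Δv = Δp/m:
- neutron: Δv = 2.397e-25 / 1.675e-27 = 1.431e+02 m/s = 143.096 m/s
- alpha particle: Δv = 2.397e-25 / 6.645e-27 = 3.607e+01 m/s = 36.070 m/s

Ratio: 1.431e+02 / 3.607e+01 = 4.0

The lighter particle has larger velocity uncertainty because Δv ∝ 1/m.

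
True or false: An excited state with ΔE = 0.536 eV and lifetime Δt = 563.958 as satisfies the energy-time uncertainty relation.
No, it violates the uncertainty relation.

Calculate the product ΔEΔt:
ΔE = 0.536 eV = 8.588e-20 J
ΔEΔt = (8.588e-20 J) × (5.640e-16 s)
ΔEΔt = 4.843e-35 J·s

Compare to the minimum allowed value ℏ/2:
ℏ/2 = 5.273e-35 J·s

Since ΔEΔt = 4.843e-35 J·s < 5.273e-35 J·s = ℏ/2,
this violates the uncertainty relation.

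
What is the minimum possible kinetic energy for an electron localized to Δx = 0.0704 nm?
1.922 eV

Localizing a particle requires giving it sufficient momentum uncertainty:

1. From uncertainty principle: Δp ≥ ℏ/(2Δx)
   Δp_min = (1.055e-34 J·s) / (2 × 7.040e-11 m)
   Δp_min = 7.490e-25 kg·m/s

2. This momentum uncertainty corresponds to kinetic energy:
   KE ≈ (Δp)²/(2m) = (7.490e-25)²/(2 × 9.109e-31 kg)
   KE = 3.079e-19 J = 1.922 eV

Tighter localization requires more energy.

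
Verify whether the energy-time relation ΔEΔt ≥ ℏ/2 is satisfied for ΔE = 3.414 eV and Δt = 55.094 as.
No, it violates the uncertainty relation.

Calculate the product ΔEΔt:
ΔE = 3.414 eV = 5.470e-19 J
ΔEΔt = (5.470e-19 J) × (5.509e-17 s)
ΔEΔt = 3.014e-35 J·s

Compare to the minimum allowed value ℏ/2:
ℏ/2 = 5.273e-35 J·s

Since ΔEΔt = 3.014e-35 J·s < 5.273e-35 J·s = ℏ/2,
this violates the uncertainty relation.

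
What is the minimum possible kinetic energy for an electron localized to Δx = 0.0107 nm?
83.195 eV

Localizing a particle requires giving it sufficient momentum uncertainty:

1. From uncertainty principle: Δp ≥ ℏ/(2Δx)
   Δp_min = (1.055e-34 J·s) / (2 × 1.070e-11 m)
   Δp_min = 4.928e-24 kg·m/s

2. This momentum uncertainty corresponds to kinetic energy:
   KE ≈ (Δp)²/(2m) = (4.928e-24)²/(2 × 9.109e-31 kg)
   KE = 1.333e-17 J = 83.195 eV

Tighter localization requires more energy.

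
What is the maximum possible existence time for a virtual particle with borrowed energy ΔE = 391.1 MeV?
8.415 × 10^-25 s

Using the energy-time uncertainty principle:
ΔEΔt ≥ ℏ/2

For a virtual particle borrowing energy ΔE, the maximum lifetime is:
Δt_max = ℏ/(2ΔE)

Converting energy:
ΔE = 391.1 MeV = 6.266e-11 J

Δt_max = (1.055e-34 J·s) / (2 × 6.266e-11 J)
Δt_max = 8.415e-25 s = 8.415 × 10^-25 s

Virtual particles with higher borrowed energy exist for shorter times.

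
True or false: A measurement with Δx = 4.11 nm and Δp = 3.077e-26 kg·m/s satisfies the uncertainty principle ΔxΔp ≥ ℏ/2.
Yes, it satisfies the uncertainty principle.

Calculate the product ΔxΔp:
ΔxΔp = (4.110e-09 m) × (3.077e-26 kg·m/s)
ΔxΔp = 1.265e-34 J·s

Compare to the minimum allowed value ℏ/2:
ℏ/2 = 5.273e-35 J·s

Since ΔxΔp = 1.265e-34 J·s ≥ 5.273e-35 J·s = ℏ/2,
the measurement satisfies the uncertainty principle.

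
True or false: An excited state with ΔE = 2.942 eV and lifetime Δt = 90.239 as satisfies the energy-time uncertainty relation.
No, it violates the uncertainty relation.

Calculate the product ΔEΔt:
ΔE = 2.942 eV = 4.714e-19 J
ΔEΔt = (4.714e-19 J) × (9.024e-17 s)
ΔEΔt = 4.254e-35 J·s

Compare to the minimum allowed value ℏ/2:
ℏ/2 = 5.273e-35 J·s

Since ΔEΔt = 4.254e-35 J·s < 5.273e-35 J·s = ℏ/2,
this violates the uncertainty relation.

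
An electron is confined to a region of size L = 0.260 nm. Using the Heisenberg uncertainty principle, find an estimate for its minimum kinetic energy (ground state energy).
140.902 meV

Using the uncertainty principle to estimate ground state energy:

1. The position uncertainty is approximately the confinement size:
   Δx ≈ L = 2.600e-10 m

2. From ΔxΔp ≥ ℏ/2, the minimum momentum uncertainty is:
   Δp ≈ ℏ/(2L) = 2.028e-25 kg·m/s

3. The kinetic energy is approximately:
   KE ≈ (Δp)²/(2m) = (2.028e-25)²/(2 × 9.109e-31 kg)
   KE ≈ 2.257e-20 J = 140.902 meV

This is an order-of-magnitude estimate of the ground state energy.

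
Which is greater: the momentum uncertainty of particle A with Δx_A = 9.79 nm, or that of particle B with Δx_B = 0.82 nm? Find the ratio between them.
Particle B has the larger minimum momentum uncertainty, by a factor of 11.94.

For each particle, the minimum momentum uncertainty is Δp_min = ℏ/(2Δx):

Particle A: Δp_A = ℏ/(2×9.790e-09 m) = 5.386e-27 kg·m/s
Particle B: Δp_B = ℏ/(2×8.200e-10 m) = 6.430e-26 kg·m/s

Ratio: Δp_B/Δp_A = 11.94

Since Δp_min ∝ 1/Δx, the particle with smaller position uncertainty (B) has larger momentum uncertainty.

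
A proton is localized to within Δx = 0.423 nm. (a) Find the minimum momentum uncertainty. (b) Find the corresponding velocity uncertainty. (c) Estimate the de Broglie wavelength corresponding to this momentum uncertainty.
(a) Δp_min = 1.247 × 10^-25 kg·m/s
(b) Δv_min = 74.526 m/s
(c) λ_dB = 5.316 nm

Step-by-step:

(a) From the uncertainty principle:
Δp_min = ℏ/(2Δx) = (1.055e-34 J·s)/(2 × 4.230e-10 m) = 1.247e-25 kg·m/s

(b) The velocity uncertainty:
Δv = Δp/m = (1.247e-25 kg·m/s)/(1.673e-27 kg) = 7.453e+01 m/s = 74.526 m/s

(c) The de Broglie wavelength for this momentum:
λ = h/p = (6.626e-34 J·s)/(1.247e-25 kg·m/s) = 5.316e-09 m = 5.316 nm

Note: The de Broglie wavelength is comparable to the localization size, as expected from wave-particle duality.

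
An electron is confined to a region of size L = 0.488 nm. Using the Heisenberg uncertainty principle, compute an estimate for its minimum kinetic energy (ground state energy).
39.997 meV

Using the uncertainty principle to estimate ground state energy:

1. The position uncertainty is approximately the confinement size:
   Δx ≈ L = 4.880e-10 m

2. From ΔxΔp ≥ ℏ/2, the minimum momentum uncertainty is:
   Δp ≈ ℏ/(2L) = 1.081e-25 kg·m/s

3. The kinetic energy is approximately:
   KE ≈ (Δp)²/(2m) = (1.081e-25)²/(2 × 9.109e-31 kg)
   KE ≈ 6.408e-21 J = 39.997 meV

This is an order-of-magnitude estimate of the ground state energy.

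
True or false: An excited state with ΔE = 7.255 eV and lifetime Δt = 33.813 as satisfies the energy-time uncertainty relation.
No, it violates the uncertainty relation.

Calculate the product ΔEΔt:
ΔE = 7.255 eV = 1.162e-18 J
ΔEΔt = (1.162e-18 J) × (3.381e-17 s)
ΔEΔt = 3.930e-35 J·s

Compare to the minimum allowed value ℏ/2:
ℏ/2 = 5.273e-35 J·s

Since ΔEΔt = 3.930e-35 J·s < 5.273e-35 J·s = ℏ/2,
this violates the uncertainty relation.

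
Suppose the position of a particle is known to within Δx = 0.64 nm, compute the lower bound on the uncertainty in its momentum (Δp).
8.239 × 10^-26 kg·m/s

Using the Heisenberg uncertainty principle:
ΔxΔp ≥ ℏ/2

The minimum uncertainty in momentum is:
Δp_min = ℏ/(2Δx)
Δp_min = (1.055e-34 J·s) / (2 × 6.400e-10 m)
Δp_min = 8.239e-26 kg·m/s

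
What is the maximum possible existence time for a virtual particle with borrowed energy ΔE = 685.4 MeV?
4.802 × 10^-25 s

Using the energy-time uncertainty principle:
ΔEΔt ≥ ℏ/2

For a virtual particle borrowing energy ΔE, the maximum lifetime is:
Δt_max = ℏ/(2ΔE)

Converting energy:
ΔE = 685.4 MeV = 1.098e-10 J

Δt_max = (1.055e-34 J·s) / (2 × 1.098e-10 J)
Δt_max = 4.802e-25 s = 4.802 × 10^-25 s

Virtual particles with higher borrowed energy exist for shorter times.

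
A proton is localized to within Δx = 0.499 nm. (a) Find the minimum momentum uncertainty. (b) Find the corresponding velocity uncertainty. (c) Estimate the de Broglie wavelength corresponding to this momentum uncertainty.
(a) Δp_min = 1.057 × 10^-25 kg·m/s
(b) Δv_min = 63.175 m/s
(c) λ_dB = 6.271 nm

Step-by-step:

(a) From the uncertainty principle:
Δp_min = ℏ/(2Δx) = (1.055e-34 J·s)/(2 × 4.990e-10 m) = 1.057e-25 kg·m/s

(b) The velocity uncertainty:
Δv = Δp/m = (1.057e-25 kg·m/s)/(1.673e-27 kg) = 6.318e+01 m/s = 63.175 m/s

(c) The de Broglie wavelength for this momentum:
λ = h/p = (6.626e-34 J·s)/(1.057e-25 kg·m/s) = 6.271e-09 m = 6.271 nm

Note: The de Broglie wavelength is comparable to the localization size, as expected from wave-particle duality.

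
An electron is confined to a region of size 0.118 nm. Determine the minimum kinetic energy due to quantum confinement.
684.067 meV

Using the uncertainty principle:

1. Position uncertainty: Δx ≈ 1.180e-10 m
2. Minimum momentum uncertainty: Δp = ℏ/(2Δx) = 4.469e-25 kg·m/s
3. Minimum kinetic energy:
   KE = (Δp)²/(2m) = (4.469e-25)²/(2 × 9.109e-31 kg)
   KE = 1.096e-19 J = 684.067 meV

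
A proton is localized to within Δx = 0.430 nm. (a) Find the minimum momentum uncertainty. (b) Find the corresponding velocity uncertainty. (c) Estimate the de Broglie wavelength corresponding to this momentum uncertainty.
(a) Δp_min = 1.226 × 10^-25 kg·m/s
(b) Δv_min = 73.313 m/s
(c) λ_dB = 5.404 nm

Step-by-step:

(a) From the uncertainty principle:
Δp_min = ℏ/(2Δx) = (1.055e-34 J·s)/(2 × 4.300e-10 m) = 1.226e-25 kg·m/s

(b) The velocity uncertainty:
Δv = Δp/m = (1.226e-25 kg·m/s)/(1.673e-27 kg) = 7.331e+01 m/s = 73.313 m/s

(c) The de Broglie wavelength for this momentum:
λ = h/p = (6.626e-34 J·s)/(1.226e-25 kg·m/s) = 5.404e-09 m = 5.404 nm

Note: The de Broglie wavelength is comparable to the localization size, as expected from wave-particle duality.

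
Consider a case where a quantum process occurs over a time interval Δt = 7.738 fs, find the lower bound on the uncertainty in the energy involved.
42.531 meV

Using the energy-time uncertainty principle:
ΔEΔt ≥ ℏ/2

The minimum uncertainty in energy is:
ΔE_min = ℏ/(2Δt)
ΔE_min = (1.055e-34 J·s) / (2 × 7.738e-15 s)
ΔE_min = 6.814e-21 J = 42.531 meV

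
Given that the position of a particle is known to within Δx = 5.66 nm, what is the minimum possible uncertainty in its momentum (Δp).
9.316 × 10^-27 kg·m/s

Using the Heisenberg uncertainty principle:
ΔxΔp ≥ ℏ/2

The minimum uncertainty in momentum is:
Δp_min = ℏ/(2Δx)
Δp_min = (1.055e-34 J·s) / (2 × 5.660e-09 m)
Δp_min = 9.316e-27 kg·m/s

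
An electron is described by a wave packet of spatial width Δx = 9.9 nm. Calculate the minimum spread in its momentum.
5.326 × 10^-27 kg·m/s

For a wave packet, the spatial width Δx and momentum spread Δp are related by the uncertainty principle:
ΔxΔp ≥ ℏ/2

The minimum momentum spread is:
Δp_min = ℏ/(2Δx)
Δp_min = (1.055e-34 J·s) / (2 × 9.900e-09 m)
Δp_min = 5.326e-27 kg·m/s

A wave packet cannot have both a well-defined position and well-defined momentum.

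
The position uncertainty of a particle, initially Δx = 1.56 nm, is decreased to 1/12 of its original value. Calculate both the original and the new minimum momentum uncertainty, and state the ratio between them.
Original Δp_min = 3.380 × 10^-26 kg·m/s; new Δp'_min = 4.056 × 10^-25 kg·m/s; ratio Δp'_min/Δp_min = 12.

From the uncertainty principle ΔxΔp ≥ ℏ/2, the minimum momentum uncertainty is Δp_min = ℏ/(2Δx).

Original (Δx = 1.56 nm = 1.560e-09 m):
Δp_min = (1.055e-34 J·s)/(2 × 1.560e-09 m) = 3.380e-26 kg·m/s

When Δx → (1/12)Δx:
Δp'_min = ℏ/(2 × (1/12)Δx) = 12 × ℏ/(2Δx) = 12 × Δp_min
Δp'_min = 12 × 3.380e-26 kg·m/s = 4.056e-25 kg·m/s

Since Δp_min ∝ 1/Δx, when Δx is decreased to 1/12 of its original value, Δp_min increases to 12 times its original value.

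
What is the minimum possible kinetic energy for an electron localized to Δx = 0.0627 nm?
2.423 eV

Localizing a particle requires giving it sufficient momentum uncertainty:

1. From uncertainty principle: Δp ≥ ℏ/(2Δx)
   Δp_min = (1.055e-34 J·s) / (2 × 6.270e-11 m)
   Δp_min = 8.410e-25 kg·m/s

2. This momentum uncertainty corresponds to kinetic energy:
   KE ≈ (Δp)²/(2m) = (8.410e-25)²/(2 × 9.109e-31 kg)
   KE = 3.882e-19 J = 2.423 eV

Tighter localization requires more energy.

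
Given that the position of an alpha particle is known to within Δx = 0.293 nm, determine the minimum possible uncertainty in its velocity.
27.084 m/s

Using the Heisenberg uncertainty principle and Δp = mΔv:
ΔxΔp ≥ ℏ/2
Δx(mΔv) ≥ ℏ/2

The minimum uncertainty in velocity is:
Δv_min = ℏ/(2mΔx)
Δv_min = (1.055e-34 J·s) / (2 × 6.645e-27 kg × 2.930e-10 m)
Δv_min = 2.708e+01 m/s = 27.084 m/s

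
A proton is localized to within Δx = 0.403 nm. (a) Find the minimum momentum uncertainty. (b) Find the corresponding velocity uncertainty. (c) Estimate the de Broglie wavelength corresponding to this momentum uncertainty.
(a) Δp_min = 1.308 × 10^-25 kg·m/s
(b) Δv_min = 78.225 m/s
(c) λ_dB = 5.064 nm

Step-by-step:

(a) From the uncertainty principle:
Δp_min = ℏ/(2Δx) = (1.055e-34 J·s)/(2 × 4.030e-10 m) = 1.308e-25 kg·m/s

(b) The velocity uncertainty:
Δv = Δp/m = (1.308e-25 kg·m/s)/(1.673e-27 kg) = 7.822e+01 m/s = 78.225 m/s

(c) The de Broglie wavelength for this momentum:
λ = h/p = (6.626e-34 J·s)/(1.308e-25 kg·m/s) = 5.064e-09 m = 5.064 nm

Note: The de Broglie wavelength is comparable to the localization size, as expected from wave-particle duality.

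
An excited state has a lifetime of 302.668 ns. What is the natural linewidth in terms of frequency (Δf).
262.920 kHz

Using the energy-time uncertainty principle and E = hf:
ΔEΔt ≥ ℏ/2
hΔf·Δt ≥ ℏ/2

The minimum frequency uncertainty is:
Δf = ℏ/(2hτ) = 1/(4πτ)
Δf = 1/(4π × 3.027e-07 s)
Δf = 2.629e+05 Hz = 262.920 kHz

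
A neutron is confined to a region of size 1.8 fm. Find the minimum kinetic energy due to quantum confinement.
1.599 MeV

Using the uncertainty principle:

1. Position uncertainty: Δx ≈ 1.800e-15 m
2. Minimum momentum uncertainty: Δp = ℏ/(2Δx) = 2.929e-20 kg·m/s
3. Minimum kinetic energy:
   KE = (Δp)²/(2m) = (2.929e-20)²/(2 × 1.675e-27 kg)
   KE = 2.562e-13 J = 1.599 MeV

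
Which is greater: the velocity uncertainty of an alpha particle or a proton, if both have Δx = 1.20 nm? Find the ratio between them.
The proton has the larger minimum velocity uncertainty, by a ratio of 4.0.

For both particles, Δp_min = ℏ/(2Δx) = 4.394e-26 kg·m/s (same for both).

The velocity uncertainty is Δv = Δp/m:
- alpha particle: Δv = 4.394e-26 / 6.645e-27 = 6.613e+00 m/s = 6.613 m/s
- proton: Δv = 4.394e-26 / 1.673e-27 = 2.627e+01 m/s = 26.270 m/s

Ratio: 2.627e+01 / 6.613e+00 = 4.0

The lighter particle has larger velocity uncertainty because Δv ∝ 1/m.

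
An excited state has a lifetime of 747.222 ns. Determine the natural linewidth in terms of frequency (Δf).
106.498 kHz

Using the energy-time uncertainty principle and E = hf:
ΔEΔt ≥ ℏ/2
hΔf·Δt ≥ ℏ/2

The minimum frequency uncertainty is:
Δf = ℏ/(2hτ) = 1/(4πτ)
Δf = 1/(4π × 7.472e-07 s)
Δf = 1.065e+05 Hz = 106.498 kHz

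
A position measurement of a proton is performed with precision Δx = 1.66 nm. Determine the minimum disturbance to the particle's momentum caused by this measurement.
3.176 × 10^-26 kg·m/s

The uncertainty principle implies that measuring position disturbs momentum:
ΔxΔp ≥ ℏ/2

When we measure position with precision Δx, we necessarily introduce a momentum uncertainty:
Δp ≥ ℏ/(2Δx)
Δp_min = (1.055e-34 J·s) / (2 × 1.660e-09 m)
Δp_min = 3.176e-26 kg·m/s

The more precisely we measure position, the greater the momentum disturbance.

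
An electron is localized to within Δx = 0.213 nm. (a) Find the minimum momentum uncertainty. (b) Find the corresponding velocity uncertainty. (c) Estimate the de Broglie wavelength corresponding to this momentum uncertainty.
(a) Δp_min = 2.476 × 10^-25 kg·m/s
(b) Δv_min = 271.755 km/s
(c) λ_dB = 2.677 nm

Step-by-step:

(a) From the uncertainty principle:
Δp_min = ℏ/(2Δx) = (1.055e-34 J·s)/(2 × 2.130e-10 m) = 2.476e-25 kg·m/s

(b) The velocity uncertainty:
Δv = Δp/m = (2.476e-25 kg·m/s)/(9.109e-31 kg) = 2.718e+05 m/s = 271.755 km/s

(c) The de Broglie wavelength for this momentum:
λ = h/p = (6.626e-34 J·s)/(2.476e-25 kg·m/s) = 2.677e-09 m = 2.677 nm

Note: The de Broglie wavelength is comparable to the localization size, as expected from wave-particle duality.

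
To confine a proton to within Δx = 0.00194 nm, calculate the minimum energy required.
1.378 eV

Localizing a particle requires giving it sufficient momentum uncertainty:

1. From uncertainty principle: Δp ≥ ℏ/(2Δx)
   Δp_min = (1.055e-34 J·s) / (2 × 1.940e-12 m)
   Δp_min = 2.718e-23 kg·m/s

2. This momentum uncertainty corresponds to kinetic energy:
   KE ≈ (Δp)²/(2m) = (2.718e-23)²/(2 × 1.673e-27 kg)
   KE = 2.208e-19 J = 1.378 eV

Tighter localization requires more energy.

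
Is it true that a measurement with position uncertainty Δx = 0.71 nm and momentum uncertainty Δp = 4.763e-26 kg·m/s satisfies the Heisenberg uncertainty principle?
No, it violates the uncertainty principle (impossible measurement).

Calculate the product ΔxΔp:
ΔxΔp = (7.100e-10 m) × (4.763e-26 kg·m/s)
ΔxΔp = 3.382e-35 J·s

Compare to the minimum allowed value ℏ/2:
ℏ/2 = 5.273e-35 J·s

Since ΔxΔp = 3.382e-35 J·s < 5.273e-35 J·s = ℏ/2,
the measurement violates the uncertainty principle.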